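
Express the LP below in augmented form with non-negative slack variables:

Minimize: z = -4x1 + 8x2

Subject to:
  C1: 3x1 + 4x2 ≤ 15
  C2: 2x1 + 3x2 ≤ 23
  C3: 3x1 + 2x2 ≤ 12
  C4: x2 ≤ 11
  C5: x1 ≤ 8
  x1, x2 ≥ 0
min z = -4x1 + 8x2

s.t.
  3x1 + 4x2 + s1 = 15
  2x1 + 3x2 + s2 = 23
  3x1 + 2x2 + s3 = 12
  x2 + s4 = 11
  x1 + s5 = 8
  x1, x2, s1, s2, s3, s4, s5 ≥ 0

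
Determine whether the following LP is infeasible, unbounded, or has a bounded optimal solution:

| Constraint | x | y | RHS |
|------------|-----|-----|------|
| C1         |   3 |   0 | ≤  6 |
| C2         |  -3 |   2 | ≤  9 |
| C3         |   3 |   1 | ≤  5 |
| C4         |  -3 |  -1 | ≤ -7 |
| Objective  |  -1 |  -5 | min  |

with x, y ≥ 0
C3 requires 3x + y ≤ 5, while C4 (-3x - y ≤ -7) is equivalent to 3x + y ≥ 7. Together they would need 7 ≤ 3x + y ≤ 5, which is impossible since 7 > 5. No point satisfies all constraints.

Infeasible: no point satisfies all constraints simultaneously.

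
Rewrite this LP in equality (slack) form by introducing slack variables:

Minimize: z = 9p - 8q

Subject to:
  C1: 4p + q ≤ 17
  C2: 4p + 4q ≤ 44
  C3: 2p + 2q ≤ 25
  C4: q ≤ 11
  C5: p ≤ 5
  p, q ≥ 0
min z = 9p - 8q

s.t.
  4p + q + s1 = 17
  4p + 4q + s2 = 44
  2p + 2q + s3 = 25
  q + s4 = 11
  p + s5 = 5
  p, q, s1, s2, s3, s4, s5 ≥ 0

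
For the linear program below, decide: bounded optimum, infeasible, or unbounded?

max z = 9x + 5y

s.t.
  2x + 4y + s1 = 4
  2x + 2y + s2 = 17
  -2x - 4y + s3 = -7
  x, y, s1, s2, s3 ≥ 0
The row 2x + 4y + s1 = 4 with s1 ≥ 0 requires 2x + 4y ≤ 4, while the row -2x - 4y + s3 = -7 with s3 ≥ 0 is equivalent to 2x + 4y ≥ 7. Together they would need 7 ≤ 2x + 4y ≤ 4, which is impossible since 7 > 4. No point satisfies all constraints.

The feasible region is empty; the LP is infeasible.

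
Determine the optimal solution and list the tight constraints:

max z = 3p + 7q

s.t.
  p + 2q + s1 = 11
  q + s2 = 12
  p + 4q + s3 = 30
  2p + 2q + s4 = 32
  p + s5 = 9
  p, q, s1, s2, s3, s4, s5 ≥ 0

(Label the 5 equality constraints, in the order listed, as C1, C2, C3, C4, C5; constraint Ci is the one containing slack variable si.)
Optimal: p = 0, q = 5.5
Slack at optimum:
  C1: slack = 0 (binding)
  C2: slack = 6.5
  C3: slack = 8
  C4: slack = 21
  C5: slack = 9
  p ≥ 0: p = 0 (binding)
  q ≥ 0: q = 5.5
Binding constraints: C1, p ≥ 0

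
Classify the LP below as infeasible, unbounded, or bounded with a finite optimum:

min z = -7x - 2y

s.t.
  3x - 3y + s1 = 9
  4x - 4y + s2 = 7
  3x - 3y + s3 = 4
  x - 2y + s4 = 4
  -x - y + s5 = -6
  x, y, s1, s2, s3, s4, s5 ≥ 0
Feasible point: (0, 6) satisfies every constraint, so the LP is feasible.
Direction d = (0, 1): for each constraint row a, a·d ≤ 0 —
  (3)(0) + (-3)(1) = -3 ≤ 0
  (4)(0) + (-4)(1) = -4 ≤ 0
  (3)(0) + (-3)(1) = -3 ≤ 0
  (1)(0) + (-2)(1) = -2 ≤ 0
  (-1)(0) + (-1)(1) = -1 ≤ 0
and d ≥ 0, so (0, 6) + t·d stays feasible for every t ≥ 0. Along this ray z = -7x - 2y changes by -2 per unit t, so z → −∞.

The LP is unbounded; z can be made arbitrarily small.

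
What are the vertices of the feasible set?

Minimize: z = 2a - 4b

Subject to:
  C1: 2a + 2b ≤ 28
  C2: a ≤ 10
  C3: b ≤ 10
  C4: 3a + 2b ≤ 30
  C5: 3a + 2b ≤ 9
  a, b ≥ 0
Each vertex is the intersection of two constraint boundaries that also satisfies all remaining constraints:
  a = 0 and b = 0 → (0, 0)
  3a + 2b = 9 and b = 0 → (3, 0)
  3a + 2b = 9 and a = 0 → (0, 4.5)

Vertices: (0, 0), (3, 0), (0, 4.5)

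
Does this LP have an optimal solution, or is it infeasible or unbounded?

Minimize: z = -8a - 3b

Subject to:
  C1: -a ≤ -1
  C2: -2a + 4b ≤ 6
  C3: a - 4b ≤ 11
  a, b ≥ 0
Feasible point: (1, 0) satisfies every constraint, so the LP is feasible.
Direction d = (2, 1): for each constraint row a, a·d ≤ 0 —
  (-1)(2) + (0)(1) = -2 ≤ 0
  (-2)(2) + (4)(1) = 0 ≤ 0
  (1)(2) + (-4)(1) = -2 ≤ 0
and d ≥ 0, so (1, 0) + t·d stays feasible for every t ≥ 0. Along this ray z = -8a - 3b changes by -19 per unit t, so z → −∞.

Unbounded: there is a feasible ray along which z → −∞.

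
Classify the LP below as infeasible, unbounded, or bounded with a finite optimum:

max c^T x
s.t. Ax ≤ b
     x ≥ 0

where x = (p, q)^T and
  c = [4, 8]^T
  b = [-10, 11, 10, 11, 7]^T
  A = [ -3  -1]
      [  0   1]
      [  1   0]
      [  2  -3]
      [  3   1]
One constraint requires 3p + q ≤ 7, while the constraint -3p - q ≤ -10 is equivalent to 3p + q ≥ 10. Together they would need 10 ≤ 3p + q ≤ 7, which is impossible since 10 > 7. No point satisfies all constraints.

The feasible region is empty; the LP is infeasible.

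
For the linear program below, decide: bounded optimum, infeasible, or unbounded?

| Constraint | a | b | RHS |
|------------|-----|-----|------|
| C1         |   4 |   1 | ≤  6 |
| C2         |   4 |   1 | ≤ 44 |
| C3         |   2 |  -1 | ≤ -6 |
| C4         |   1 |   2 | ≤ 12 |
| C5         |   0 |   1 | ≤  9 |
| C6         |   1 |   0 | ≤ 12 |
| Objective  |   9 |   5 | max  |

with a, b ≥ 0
The point (0, 6) satisfies every constraint, so the LP is feasible; the constraints give a ≤ 12 and b ≤ 9, which with a, b ≥ 0 keep the feasible region inside a bounded box. A feasible, bounded LP attains a finite optimum at a vertex.

Evaluating z = 9a + 5b at each vertex:
  (0, 6): z = 30

Feasible with finite optimum z* = 30 at (0, 6).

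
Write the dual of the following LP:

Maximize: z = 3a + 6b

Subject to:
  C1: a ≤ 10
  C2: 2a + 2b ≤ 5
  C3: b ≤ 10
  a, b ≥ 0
Minimize: z = 10y1 + 5y2 + 10y3

Subject to:
  C1: -y1 - 2y2 ≤ -3
  C2: -2y2 - y3 ≤ -6
  y1, y2, y3 ≥ 0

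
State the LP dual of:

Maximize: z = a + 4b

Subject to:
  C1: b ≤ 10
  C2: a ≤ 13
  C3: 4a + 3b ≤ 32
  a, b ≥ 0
Minimize: z = 10y1 + 13y2 + 32y3

Subject to:
  C1: -y2 - 4y3 ≤ -1
  C2: -y1 - 3y3 ≤ -4
  y1, y2, y3 ≥ 0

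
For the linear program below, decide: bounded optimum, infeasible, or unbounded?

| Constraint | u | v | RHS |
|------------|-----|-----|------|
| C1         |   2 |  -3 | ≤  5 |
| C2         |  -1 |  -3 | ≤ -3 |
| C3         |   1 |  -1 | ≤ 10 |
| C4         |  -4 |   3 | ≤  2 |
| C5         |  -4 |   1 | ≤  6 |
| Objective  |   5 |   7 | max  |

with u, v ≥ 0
Feasible point: (1, 1) satisfies every constraint, so the LP is feasible.
Direction d = (1, 1): for each constraint row a, a·d ≤ 0 —
  (2)(1) + (-3)(1) = -1 ≤ 0
  (-1)(1) + (-3)(1) = -4 ≤ 0
  (1)(1) + (-1)(1) = 0 ≤ 0
  (-4)(1) + (3)(1) = -1 ≤ 0
  (-4)(1) + (1)(1) = -3 ≤ 0
and d ≥ 0, so (1, 1) + t·d stays feasible for every t ≥ 0. Along this ray z = 5u + 7v changes by 12 per unit t, so z → +∞.

The LP is unbounded; z can be made arbitrarily large.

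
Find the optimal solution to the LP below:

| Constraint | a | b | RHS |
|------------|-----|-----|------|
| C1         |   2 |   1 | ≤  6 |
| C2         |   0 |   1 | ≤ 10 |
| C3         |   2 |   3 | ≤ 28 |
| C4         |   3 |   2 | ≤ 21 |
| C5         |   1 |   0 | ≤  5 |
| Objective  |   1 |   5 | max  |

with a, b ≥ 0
a = 0, b = 6, z = 30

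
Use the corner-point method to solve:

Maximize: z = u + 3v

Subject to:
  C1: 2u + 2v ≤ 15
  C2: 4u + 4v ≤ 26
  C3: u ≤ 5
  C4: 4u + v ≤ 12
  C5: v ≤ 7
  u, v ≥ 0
Each vertex is the intersection of two constraint boundaries that also satisfies all remaining constraints:
  u = 0 and v = 0 → (0, 0)
  4u + v = 12 and v = 0 → (3, 0)
  4u + 4v = 26 and 4u + v = 12 → (1.833, 4.667)
  4u + 4v = 26 and u = 0 → (0, 6.5)

Evaluating z = u + 3v at each vertex:
  (0, 0): z = 0
  (3, 0): z = 3
  (1.833, 4.667): z = 15.83
  (0, 6.5): z = 19.5

The maximum is at (0, 6.5) with z = 19.5.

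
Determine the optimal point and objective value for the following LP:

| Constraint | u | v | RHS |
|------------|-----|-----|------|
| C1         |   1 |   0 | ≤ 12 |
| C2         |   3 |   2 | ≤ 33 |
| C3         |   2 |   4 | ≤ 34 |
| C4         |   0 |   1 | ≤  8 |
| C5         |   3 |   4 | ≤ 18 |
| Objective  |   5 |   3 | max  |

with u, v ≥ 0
Each vertex is the intersection of two constraint boundaries that also satisfies all remaining constraints:
  u = 0 and v = 0 → (0, 0)
  3u + 4v = 18 and v = 0 → (6, 0)
  3u + 4v = 18 and u = 0 → (0, 4.5)

Evaluating z = 5u + 3v at each vertex:
  (0, 0): z = 0
  (6, 0): z = 30
  (0, 4.5): z = 13.5

The maximum is at (6, 0) with z = 30.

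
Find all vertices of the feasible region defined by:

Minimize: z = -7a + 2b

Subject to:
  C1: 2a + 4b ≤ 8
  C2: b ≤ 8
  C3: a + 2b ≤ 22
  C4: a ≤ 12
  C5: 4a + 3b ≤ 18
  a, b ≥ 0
Each vertex is the intersection of two constraint boundaries that also satisfies all remaining constraints:
  a = 0 and b = 0 → (0, 0)
  2a + 4b = 8 and b = 0 → (4, 0)
  2a + 4b = 8 and a = 0 → (0, 2)

Vertices: (0, 0), (4, 0), (0, 2)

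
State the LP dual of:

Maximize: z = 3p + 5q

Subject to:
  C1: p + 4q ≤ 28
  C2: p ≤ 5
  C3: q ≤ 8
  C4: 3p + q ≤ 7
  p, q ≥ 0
Minimize: z = 28y1 + 5y2 + 8y3 + 7y4

Subject to:
  C1: -y1 - y2 - 3y4 ≤ -3
  C2: -4y1 - y3 - y4 ≤ -5
  y1, y2, y3, y4 ≥ 0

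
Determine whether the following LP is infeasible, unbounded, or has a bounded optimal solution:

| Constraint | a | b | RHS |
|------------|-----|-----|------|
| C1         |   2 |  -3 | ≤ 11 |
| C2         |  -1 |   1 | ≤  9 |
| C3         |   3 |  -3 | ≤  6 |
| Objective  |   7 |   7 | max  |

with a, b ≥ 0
Feasible point: (0, 0) satisfies every constraint, so the LP is feasible.
Direction d = (1, 1): for each constraint row a, a·d ≤ 0 —
  (2)(1) + (-3)(1) = -1 ≤ 0
  (-1)(1) + (1)(1) = 0 ≤ 0
  (3)(1) + (-3)(1) = 0 ≤ 0
and d ≥ 0, so (0, 0) + t·d stays feasible for every t ≥ 0. Along this ray z = 7a + 7b changes by 14 per unit t, so z → +∞.

Unbounded — the objective can increase without bound over the feasible region.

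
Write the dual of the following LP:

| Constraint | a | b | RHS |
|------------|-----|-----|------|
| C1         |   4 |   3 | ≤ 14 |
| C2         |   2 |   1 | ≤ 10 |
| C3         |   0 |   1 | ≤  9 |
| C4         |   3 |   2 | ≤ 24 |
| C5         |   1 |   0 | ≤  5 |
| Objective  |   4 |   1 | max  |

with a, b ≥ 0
Minimize: z = 14y1 + 10y2 + 9y3 + 24y4 + 5y5

Subject to:
  C1: -4y1 - 2y2 - 3y4 - y5 ≤ -4
  C2: -3y1 - y2 - y3 - 2y4 ≤ -1
  y1, y2, y3, y4, y5 ≥ 0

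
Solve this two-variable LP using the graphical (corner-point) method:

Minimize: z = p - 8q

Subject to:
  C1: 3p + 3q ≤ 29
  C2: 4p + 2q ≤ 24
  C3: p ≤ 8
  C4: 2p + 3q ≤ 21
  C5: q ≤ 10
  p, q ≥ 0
Each vertex is the intersection of two constraint boundaries that also satisfies all remaining constraints:
  p = 0 and q = 0 → (0, 0)
  4p + 2q = 24 and q = 0 → (6, 0)
  4p + 2q = 24 and 2p + 3q = 21 → (3.75, 4.5)
  2p + 3q = 21 and p = 0 → (0, 7)

Evaluating z = p - 8q at each vertex:
  (0, 0): z = 0
  (6, 0): z = 6
  (3.75, 4.5): z = -32.25
  (0, 7): z = -56

The minimum is at (0, 7) with z = -56.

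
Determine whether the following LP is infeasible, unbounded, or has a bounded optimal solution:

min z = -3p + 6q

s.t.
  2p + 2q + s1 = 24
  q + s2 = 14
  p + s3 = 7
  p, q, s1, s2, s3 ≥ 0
The point (7, 0) satisfies every constraint, so the LP is feasible; the constraints give p ≤ 7 and q ≤ 14, which with p, q ≥ 0 keep the feasible region inside a bounded box. A feasible, bounded LP attains a finite optimum at a vertex.

Evaluating z = -3p + 6q at each vertex:
  (0, 0): z = 0
  (7, 0): z = -21
  (7, 5): z = 9
  (0, 12): z = 72

Bounded optimum: z* = -21 at (7, 0).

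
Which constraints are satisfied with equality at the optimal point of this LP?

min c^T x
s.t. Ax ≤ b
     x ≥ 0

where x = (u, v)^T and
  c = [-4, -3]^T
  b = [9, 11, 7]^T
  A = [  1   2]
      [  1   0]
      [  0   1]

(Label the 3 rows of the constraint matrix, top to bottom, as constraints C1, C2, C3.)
Optimal: u = 9, v = 0
Binding: C1, v ≥ 0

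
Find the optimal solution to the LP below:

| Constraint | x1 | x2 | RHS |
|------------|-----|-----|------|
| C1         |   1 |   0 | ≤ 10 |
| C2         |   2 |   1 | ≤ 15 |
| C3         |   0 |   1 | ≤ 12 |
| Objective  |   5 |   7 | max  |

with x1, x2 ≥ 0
x1 = 1.5, x2 = 12, z = 91.5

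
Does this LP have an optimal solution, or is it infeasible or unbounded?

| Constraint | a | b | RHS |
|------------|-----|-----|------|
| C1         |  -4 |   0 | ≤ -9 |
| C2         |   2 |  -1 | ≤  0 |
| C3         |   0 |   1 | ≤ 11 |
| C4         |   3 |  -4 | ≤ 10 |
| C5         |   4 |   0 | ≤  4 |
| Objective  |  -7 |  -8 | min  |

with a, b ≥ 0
C5 requires 4a ≤ 4, while C1 (-4a ≤ -9) is equivalent to 4a ≥ 9. Together they would need 9 ≤ 4a ≤ 4, which is impossible since 9 > 4. No point satisfies all constraints.

The feasible region is empty; the LP is infeasible.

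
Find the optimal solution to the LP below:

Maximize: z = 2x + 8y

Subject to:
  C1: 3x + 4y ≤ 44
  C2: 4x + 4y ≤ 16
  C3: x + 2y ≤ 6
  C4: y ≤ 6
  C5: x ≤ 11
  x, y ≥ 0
Each vertex is the intersection of two constraint boundaries that also satisfies all remaining constraints:
  x = 0 and y = 0 → (0, 0)
  4x + 4y = 16 and y = 0 → (4, 0)
  4x + 4y = 16 and x + 2y = 6 → (2, 2)
  x + 2y = 6 and x = 0 → (0, 3)

Evaluating z = 2x + 8y at each vertex:
  (0, 0): z = 0
  (4, 0): z = 8
  (2, 2): z = 20
  (0, 3): z = 24

The maximum is at (0, 3) with z = 24.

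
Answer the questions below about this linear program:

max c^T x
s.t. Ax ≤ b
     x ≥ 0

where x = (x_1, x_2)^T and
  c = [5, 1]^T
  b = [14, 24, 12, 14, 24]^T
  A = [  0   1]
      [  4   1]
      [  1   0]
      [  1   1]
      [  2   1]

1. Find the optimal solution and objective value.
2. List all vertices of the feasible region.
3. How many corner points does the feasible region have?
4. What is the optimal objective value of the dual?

1. x_1 = 6, x_2 = 0, z = 30
2. (0, 0), (6, 0), (3.333, 10.67), (0, 14)
3. 4
4. 30 (by strong duality, equal to the primal optimum)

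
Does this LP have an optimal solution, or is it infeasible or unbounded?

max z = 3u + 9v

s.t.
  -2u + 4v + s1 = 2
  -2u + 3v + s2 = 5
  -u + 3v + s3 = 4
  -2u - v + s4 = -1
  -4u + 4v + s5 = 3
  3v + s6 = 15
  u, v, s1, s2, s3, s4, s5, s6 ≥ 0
Feasible point: (1, 0) satisfies every constraint, so the LP is feasible.
Direction d = (1, 0): for each constraint row a, a·d ≤ 0 —
  (-2)(1) + (4)(0) = -2 ≤ 0
  (-2)(1) + (3)(0) = -2 ≤ 0
  (-1)(1) + (3)(0) = -1 ≤ 0
  (-2)(1) + (-1)(0) = -2 ≤ 0
  (-4)(1) + (4)(0) = -4 ≤ 0
  (0)(1) + (3)(0) = 0 ≤ 0
and d ≥ 0, so (1, 0) + t·d stays feasible for every t ≥ 0. Along this ray z = 3u + 9v changes by 3 per unit t, so z → +∞.

Unbounded — the objective can increase without bound over the feasible region.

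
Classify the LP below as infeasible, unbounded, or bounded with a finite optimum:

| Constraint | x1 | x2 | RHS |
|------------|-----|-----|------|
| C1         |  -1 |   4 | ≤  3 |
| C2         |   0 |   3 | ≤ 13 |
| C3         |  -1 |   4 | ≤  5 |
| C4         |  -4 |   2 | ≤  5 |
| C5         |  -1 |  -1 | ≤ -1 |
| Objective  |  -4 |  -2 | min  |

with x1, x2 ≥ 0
Feasible point: (1, 0) satisfies every constraint, so the LP is feasible.
Direction d = (1, 0): for each constraint row a, a·d ≤ 0 —
  (-1)(1) + (4)(0) = -1 ≤ 0
  (0)(1) + (3)(0) = 0 ≤ 0
  (-1)(1) + (4)(0) = -1 ≤ 0
  (-4)(1) + (2)(0) = -4 ≤ 0
  (-1)(1) + (-1)(0) = -1 ≤ 0
and d ≥ 0, so (1, 0) + t·d stays feasible for every t ≥ 0. Along this ray z = -4x1 - 2x2 changes by -4 per unit t, so z → −∞.

The LP is unbounded; z can be made arbitrarily small.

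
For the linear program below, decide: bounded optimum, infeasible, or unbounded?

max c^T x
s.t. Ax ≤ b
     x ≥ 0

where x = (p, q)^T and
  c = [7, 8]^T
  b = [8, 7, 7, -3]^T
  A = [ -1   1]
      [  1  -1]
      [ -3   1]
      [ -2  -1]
Feasible point: (1, 1) satisfies every constraint, so the LP is feasible.
Direction d = (1, 1): for each constraint row a, a·d ≤ 0 —
  (-1)(1) + (1)(1) = 0 ≤ 0
  (1)(1) + (-1)(1) = 0 ≤ 0
  (-3)(1) + (1)(1) = -2 ≤ 0
  (-2)(1) + (-1)(1) = -3 ≤ 0
and d ≥ 0, so (1, 1) + t·d stays feasible for every t ≥ 0. Along this ray z = 7p + 8q changes by 15 per unit t, so z → +∞.

The LP is unbounded; z can be made arbitrarily large.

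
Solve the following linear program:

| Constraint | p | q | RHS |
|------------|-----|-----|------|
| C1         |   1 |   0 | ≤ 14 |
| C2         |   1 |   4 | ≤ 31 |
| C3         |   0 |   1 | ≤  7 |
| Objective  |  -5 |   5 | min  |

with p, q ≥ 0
Each vertex is the intersection of two constraint boundaries that also satisfies all remaining constraints:
  p = 0 and q = 0 → (0, 0)
  p = 14 and q = 0 → (14, 0)
  p = 14 and p + 4q = 31 → (14, 4.25)
  p + 4q = 31 and q = 7 → (3, 7)
  q = 7 and p = 0 → (0, 7)

Evaluating z = -5p + 5q at each vertex:
  (0, 0): z = 0
  (14, 0): z = -70
  (14, 4.25): z = -48.75
  (3, 7): z = 20
  (0, 7): z = 35

The minimum is at (14, 0) with z = -70.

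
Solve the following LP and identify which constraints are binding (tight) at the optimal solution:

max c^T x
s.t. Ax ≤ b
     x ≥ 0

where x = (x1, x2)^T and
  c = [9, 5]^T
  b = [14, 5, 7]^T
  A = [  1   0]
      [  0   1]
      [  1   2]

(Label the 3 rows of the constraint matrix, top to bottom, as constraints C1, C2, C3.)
Optimal: x1 = 7, x2 = 0
Slack at optimum:
  C1: slack = 7
  C2: slack = 5
  C3: slack = 0 (binding)
  x1 ≥ 0: x1 = 7
  x2 ≥ 0: x2 = 0 (binding)
Binding constraints: C3, x2 ≥ 0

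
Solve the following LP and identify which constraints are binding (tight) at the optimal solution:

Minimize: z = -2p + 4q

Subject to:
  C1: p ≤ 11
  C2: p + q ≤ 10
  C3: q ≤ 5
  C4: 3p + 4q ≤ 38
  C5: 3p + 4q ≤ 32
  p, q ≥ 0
Optimal: p = 10, q = 0
Binding: C2, q ≥ 0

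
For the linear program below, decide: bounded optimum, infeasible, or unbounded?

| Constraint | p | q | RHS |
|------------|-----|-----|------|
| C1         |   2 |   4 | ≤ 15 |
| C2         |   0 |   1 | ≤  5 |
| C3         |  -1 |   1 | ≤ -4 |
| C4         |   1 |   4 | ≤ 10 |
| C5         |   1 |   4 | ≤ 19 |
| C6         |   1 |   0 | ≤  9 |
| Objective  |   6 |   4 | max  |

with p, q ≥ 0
The point (7.5, 0) satisfies every constraint, so the LP is feasible; the constraints give p ≤ 9 and q ≤ 5, which with p, q ≥ 0 keep the feasible region inside a bounded box. A feasible, bounded LP attains a finite optimum at a vertex.

Feasible with finite optimum z* = 45 at (7.5, 0).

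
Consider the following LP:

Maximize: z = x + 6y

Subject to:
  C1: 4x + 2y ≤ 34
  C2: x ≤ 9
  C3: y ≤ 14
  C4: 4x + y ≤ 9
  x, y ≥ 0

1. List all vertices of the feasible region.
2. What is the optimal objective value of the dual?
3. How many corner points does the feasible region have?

1. (0, 0), (2.25, 0), (0, 9)
2. 54 (by strong duality, equal to the primal optimum)
3. 3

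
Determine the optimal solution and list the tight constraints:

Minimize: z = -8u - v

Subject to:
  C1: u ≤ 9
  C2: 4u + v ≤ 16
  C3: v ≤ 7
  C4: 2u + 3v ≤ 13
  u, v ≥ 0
Optimal: u = 4, v = 0
Binding: C2, v ≥ 0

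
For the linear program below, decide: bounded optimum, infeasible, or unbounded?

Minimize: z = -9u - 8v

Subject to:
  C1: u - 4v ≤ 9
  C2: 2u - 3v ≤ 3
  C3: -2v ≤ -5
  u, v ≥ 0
Feasible point: (0, 3) satisfies every constraint, so the LP is feasible.
Direction d = (0, 1): for each constraint row a, a·d ≤ 0 —
  (1)(0) + (-4)(1) = -4 ≤ 0
  (2)(0) + (-3)(1) = -3 ≤ 0
  (0)(0) + (-2)(1) = -2 ≤ 0
and d ≥ 0, so (0, 3) + t·d stays feasible for every t ≥ 0. Along this ray z = -9u - 8v changes by -8 per unit t, so z → −∞.

Unbounded: there is a feasible ray along which z → −∞.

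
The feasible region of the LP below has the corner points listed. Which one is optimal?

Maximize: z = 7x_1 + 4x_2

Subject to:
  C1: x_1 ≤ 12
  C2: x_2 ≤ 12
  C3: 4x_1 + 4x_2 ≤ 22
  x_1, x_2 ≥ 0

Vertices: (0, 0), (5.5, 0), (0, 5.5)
Evaluating z = 7x_1 + 4x_2 at each vertex:
  (0, 0): z = 0
  (5.5, 0): z = 38.5
  (0, 5.5): z = 22

The largest value is z = 38.5, attained at (5.5, 0).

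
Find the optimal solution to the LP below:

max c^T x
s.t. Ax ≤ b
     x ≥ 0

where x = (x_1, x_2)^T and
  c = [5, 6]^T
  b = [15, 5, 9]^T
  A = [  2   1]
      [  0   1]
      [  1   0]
Each vertex is the intersection of two constraint boundaries that also satisfies all remaining constraints:
  x_1 = 0 and x_2 = 0 → (0, 0)
  2x_1 + x_2 = 15 and x_2 = 0 → (7.5, 0)
  2x_1 + x_2 = 15 and x_2 = 5 → (5, 5)
  x_2 = 5 and x_1 = 0 → (0, 5)

Evaluating z = 5x_1 + 6x_2 at each vertex:
  (0, 0): z = 0
  (7.5, 0): z = 37.5
  (5, 5): z = 55
  (0, 5): z = 30

The maximum is at (5, 5) with z = 55.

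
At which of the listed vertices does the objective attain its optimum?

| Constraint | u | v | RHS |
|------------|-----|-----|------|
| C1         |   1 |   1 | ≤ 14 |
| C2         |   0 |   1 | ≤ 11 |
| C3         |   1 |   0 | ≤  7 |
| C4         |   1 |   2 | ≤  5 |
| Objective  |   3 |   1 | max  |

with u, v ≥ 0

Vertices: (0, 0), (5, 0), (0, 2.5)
(5, 0) with z = 15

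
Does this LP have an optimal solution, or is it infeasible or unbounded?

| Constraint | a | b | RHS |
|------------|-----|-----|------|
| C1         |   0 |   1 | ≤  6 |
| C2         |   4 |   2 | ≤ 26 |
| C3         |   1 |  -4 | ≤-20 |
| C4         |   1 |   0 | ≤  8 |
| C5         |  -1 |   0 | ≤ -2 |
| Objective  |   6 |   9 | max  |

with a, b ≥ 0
The point (3.5, 6) satisfies every constraint, so the LP is feasible; the constraints give a ≤ 8 and b ≤ 6, which with a, b ≥ 0 keep the feasible region inside a bounded box. A feasible, bounded LP attains a finite optimum at a vertex.

Evaluating z = 6a + 9b at each vertex:
  (2, 5.5): z = 61.5
  (3.556, 5.889): z = 74.33
  (3.5, 6): z = 75
  (2, 6): z = 66

Bounded optimum: z* = 75 at (3.5, 6).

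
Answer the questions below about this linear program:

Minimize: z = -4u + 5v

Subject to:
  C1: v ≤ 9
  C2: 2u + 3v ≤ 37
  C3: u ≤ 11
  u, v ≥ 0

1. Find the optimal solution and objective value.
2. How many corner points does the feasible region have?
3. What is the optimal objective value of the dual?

1. u = 11, v = 0, z = -44
2. 5
3. -44 (by strong duality, equal to the primal optimum)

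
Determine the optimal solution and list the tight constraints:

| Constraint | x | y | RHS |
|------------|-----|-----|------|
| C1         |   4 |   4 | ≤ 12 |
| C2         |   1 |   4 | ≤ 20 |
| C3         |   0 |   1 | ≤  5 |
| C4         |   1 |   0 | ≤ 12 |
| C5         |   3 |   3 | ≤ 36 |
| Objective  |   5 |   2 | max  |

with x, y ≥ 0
Optimal: x = 3, y = 0
Slack at optimum:
  C1: slack = 0 (binding)
  C2: slack = 17
  C3: slack = 5
  C4: slack = 9
  C5: slack = 27
  x ≥ 0: x = 3
  y ≥ 0: y = 0 (binding)
Binding constraints: C1, y ≥ 0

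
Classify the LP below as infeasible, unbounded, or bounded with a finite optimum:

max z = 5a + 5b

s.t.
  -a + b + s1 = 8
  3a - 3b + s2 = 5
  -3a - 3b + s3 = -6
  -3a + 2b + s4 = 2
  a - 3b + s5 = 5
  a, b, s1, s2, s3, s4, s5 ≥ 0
Feasible point: (1, 1) satisfies every constraint, so the LP is feasible.
Direction d = (1, 1): for each constraint row a, a·d ≤ 0 —
  (-1)(1) + (1)(1) = 0 ≤ 0
  (3)(1) + (-3)(1) = 0 ≤ 0
  (-3)(1) + (-3)(1) = -6 ≤ 0
  (-3)(1) + (2)(1) = -1 ≤ 0
  (1)(1) + (-3)(1) = -2 ≤ 0
and d ≥ 0, so (1, 1) + t·d stays feasible for every t ≥ 0. Along this ray z = 5a + 5b changes by 10 per unit t, so z → +∞.

Unbounded — the objective can increase without bound over the feasible region.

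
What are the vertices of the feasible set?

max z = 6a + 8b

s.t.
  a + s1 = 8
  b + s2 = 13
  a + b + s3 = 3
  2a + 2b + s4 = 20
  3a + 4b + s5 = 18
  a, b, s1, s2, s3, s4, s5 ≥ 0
Each vertex is the intersection of two constraint boundaries that also satisfies all remaining constraints:
  a = 0 and b = 0 → (0, 0)
  a + b = 3 and b = 0 → (3, 0)
  a + b = 3 and a = 0 → (0, 3)

Vertices: (0, 0), (3, 0), (0, 3)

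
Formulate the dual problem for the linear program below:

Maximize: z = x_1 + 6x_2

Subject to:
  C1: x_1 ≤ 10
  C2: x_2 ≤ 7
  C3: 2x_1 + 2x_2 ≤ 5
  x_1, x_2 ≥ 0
Minimize: z = 10y1 + 7y2 + 5y3

Subject to:
  C1: -y1 - 2y3 ≤ -1
  C2: -y2 - 2y3 ≤ -6
  y1, y2, y3 ≥ 0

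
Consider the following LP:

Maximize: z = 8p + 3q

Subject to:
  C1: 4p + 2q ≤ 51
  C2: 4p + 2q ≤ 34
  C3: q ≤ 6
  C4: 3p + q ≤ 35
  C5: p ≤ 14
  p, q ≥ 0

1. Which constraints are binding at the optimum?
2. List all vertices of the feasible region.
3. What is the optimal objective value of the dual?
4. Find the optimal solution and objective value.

1. C2, q ≥ 0
2. (0, 0), (8.5, 0), (5.5, 6), (0, 6)
3. 68 (by strong duality, equal to the primal optimum)
4. p = 8.5, q = 0, z = 68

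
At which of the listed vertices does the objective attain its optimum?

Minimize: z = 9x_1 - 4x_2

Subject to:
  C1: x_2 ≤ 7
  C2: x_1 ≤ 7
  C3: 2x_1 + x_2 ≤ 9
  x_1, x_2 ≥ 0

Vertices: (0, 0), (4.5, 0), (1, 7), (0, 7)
(0, 7) with z = -28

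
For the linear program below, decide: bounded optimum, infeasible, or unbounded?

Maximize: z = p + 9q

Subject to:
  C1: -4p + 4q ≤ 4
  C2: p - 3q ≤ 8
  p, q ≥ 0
Feasible point: (0, 0) satisfies every constraint, so the LP is feasible.
Direction d = (1, 1): for each constraint row a, a·d ≤ 0 —
  (-4)(1) + (4)(1) = 0 ≤ 0
  (1)(1) + (-3)(1) = -2 ≤ 0
and d ≥ 0, so (0, 0) + t·d stays feasible for every t ≥ 0. Along this ray z = p + 9q changes by 10 per unit t, so z → +∞.

The LP is unbounded; z can be made arbitrarily large.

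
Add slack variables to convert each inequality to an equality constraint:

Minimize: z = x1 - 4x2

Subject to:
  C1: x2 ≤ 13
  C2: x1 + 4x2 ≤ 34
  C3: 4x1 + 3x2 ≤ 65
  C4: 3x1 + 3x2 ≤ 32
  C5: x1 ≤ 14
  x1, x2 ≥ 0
min z = x1 - 4x2

s.t.
  x2 + s1 = 13
  x1 + 4x2 + s2 = 34
  4x1 + 3x2 + s3 = 65
  3x1 + 3x2 + s4 = 32
  x1 + s5 = 14
  x1, x2, s1, s2, s3, s4, s5 ≥ 0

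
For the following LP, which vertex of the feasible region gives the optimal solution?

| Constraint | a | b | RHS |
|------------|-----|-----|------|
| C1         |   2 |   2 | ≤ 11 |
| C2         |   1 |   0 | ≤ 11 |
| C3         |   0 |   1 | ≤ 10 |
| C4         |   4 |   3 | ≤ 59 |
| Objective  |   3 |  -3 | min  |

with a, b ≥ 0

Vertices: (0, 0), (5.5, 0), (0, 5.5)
(0, 5.5) with z = -16.5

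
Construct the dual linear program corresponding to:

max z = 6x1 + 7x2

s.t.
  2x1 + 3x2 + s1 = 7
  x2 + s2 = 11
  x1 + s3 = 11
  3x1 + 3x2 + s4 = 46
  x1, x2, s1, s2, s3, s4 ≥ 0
Minimize: z = 7y1 + 11y2 + 11y3 + 46y4

Subject to:
  C1: -2y1 - y3 - 3y4 ≤ -6
  C2: -3y1 - y2 - 3y4 ≤ -7
  y1, y2, y3, y4 ≥ 0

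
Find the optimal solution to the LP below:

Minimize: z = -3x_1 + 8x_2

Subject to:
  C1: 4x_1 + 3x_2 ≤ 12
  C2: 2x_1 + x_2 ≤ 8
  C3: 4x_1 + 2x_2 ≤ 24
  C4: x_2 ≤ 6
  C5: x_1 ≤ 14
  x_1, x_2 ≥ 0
x_1 = 3, x_2 = 0, z = -9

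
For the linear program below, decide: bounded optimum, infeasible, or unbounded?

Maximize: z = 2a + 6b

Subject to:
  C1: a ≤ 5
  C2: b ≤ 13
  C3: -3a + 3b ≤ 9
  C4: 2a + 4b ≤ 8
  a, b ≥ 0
The point (0, 2) satisfies every constraint, so the LP is feasible; the constraints give a ≤ 5 and b ≤ 13, which with a, b ≥ 0 keep the feasible region inside a bounded box. A feasible, bounded LP attains a finite optimum at a vertex.

The LP has an optimal solution: (0, 2) with z = 12.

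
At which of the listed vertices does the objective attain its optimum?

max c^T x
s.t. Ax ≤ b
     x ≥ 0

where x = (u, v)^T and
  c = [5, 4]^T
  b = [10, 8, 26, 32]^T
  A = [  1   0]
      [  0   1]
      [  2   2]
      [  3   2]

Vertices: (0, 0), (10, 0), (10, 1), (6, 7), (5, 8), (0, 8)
Evaluating z = 5u + 4v at each vertex:
  (0, 0): z = 0
  (10, 0): z = 50
  (10, 1): z = 54
  (6, 7): z = 58
  (5, 8): z = 57
  (0, 8): z = 32

The largest value is z = 58, attained at (6, 7).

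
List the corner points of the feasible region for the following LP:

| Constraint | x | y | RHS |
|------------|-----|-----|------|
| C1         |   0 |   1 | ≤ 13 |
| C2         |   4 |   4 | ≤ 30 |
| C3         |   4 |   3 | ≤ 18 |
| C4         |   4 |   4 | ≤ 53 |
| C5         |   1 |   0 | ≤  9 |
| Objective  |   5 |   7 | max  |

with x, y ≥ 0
Each vertex is the intersection of two constraint boundaries that also satisfies all remaining constraints:
  x = 0 and y = 0 → (0, 0)
  4x + 3y = 18 and y = 0 → (4.5, 0)
  4x + 3y = 18 and x = 0 → (0, 6)

Vertices: (0, 0), (4.5, 0), (0, 6)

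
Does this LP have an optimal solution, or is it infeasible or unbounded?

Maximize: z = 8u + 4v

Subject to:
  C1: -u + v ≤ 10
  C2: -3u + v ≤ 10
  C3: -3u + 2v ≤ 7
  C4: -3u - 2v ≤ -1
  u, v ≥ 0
Feasible point: (0, 1) satisfies every constraint, so the LP is feasible.
Direction d = (1, 0): for each constraint row a, a·d ≤ 0 —
  (-1)(1) + (1)(0) = -1 ≤ 0
  (-3)(1) + (1)(0) = -3 ≤ 0
  (-3)(1) + (2)(0) = -3 ≤ 0
  (-3)(1) + (-2)(0) = -3 ≤ 0
and d ≥ 0, so (0, 1) + t·d stays feasible for every t ≥ 0. Along this ray z = 8u + 4v changes by 8 per unit t, so z → +∞.

Unbounded — the objective can increase without bound over the feasible region.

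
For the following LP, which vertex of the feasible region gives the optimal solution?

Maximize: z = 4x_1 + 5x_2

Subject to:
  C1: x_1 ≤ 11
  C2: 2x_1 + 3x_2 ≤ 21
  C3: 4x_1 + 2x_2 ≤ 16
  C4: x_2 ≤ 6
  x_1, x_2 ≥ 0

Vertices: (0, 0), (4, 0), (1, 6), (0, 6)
(1, 6) with z = 34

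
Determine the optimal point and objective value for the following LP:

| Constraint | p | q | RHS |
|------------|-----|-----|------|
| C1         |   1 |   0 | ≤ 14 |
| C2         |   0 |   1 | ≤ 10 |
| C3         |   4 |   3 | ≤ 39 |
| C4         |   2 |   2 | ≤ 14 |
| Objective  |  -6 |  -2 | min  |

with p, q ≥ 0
Each vertex is the intersection of two constraint boundaries that also satisfies all remaining constraints:
  p = 0 and q = 0 → (0, 0)
  2p + 2q = 14 and q = 0 → (7, 0)
  2p + 2q = 14 and p = 0 → (0, 7)

Evaluating z = -6p - 2q at each vertex:
  (0, 0): z = 0
  (7, 0): z = -42
  (0, 7): z = -14

The minimum is at (7, 0) with z = -42.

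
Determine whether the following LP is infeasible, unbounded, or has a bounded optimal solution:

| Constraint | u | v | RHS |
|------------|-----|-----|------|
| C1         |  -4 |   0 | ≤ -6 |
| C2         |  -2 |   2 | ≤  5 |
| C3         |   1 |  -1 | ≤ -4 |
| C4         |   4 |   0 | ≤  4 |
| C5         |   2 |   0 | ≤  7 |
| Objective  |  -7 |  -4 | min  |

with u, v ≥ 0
C4 requires 4u ≤ 4, while C1 (-4u ≤ -6) is equivalent to 4u ≥ 6. Together they would need 6 ≤ 4u ≤ 4, which is impossible since 6 > 4. No point satisfies all constraints.

Infeasible: no point satisfies all constraints simultaneously.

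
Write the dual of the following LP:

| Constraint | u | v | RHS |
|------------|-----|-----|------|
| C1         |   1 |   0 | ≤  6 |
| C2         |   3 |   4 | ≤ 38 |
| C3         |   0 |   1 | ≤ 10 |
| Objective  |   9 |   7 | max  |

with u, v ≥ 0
Minimize: z = 6y1 + 38y2 + 10y3

Subject to:
  C1: -y1 - 3y2 ≤ -9
  C2: -4y2 - y3 ≤ -7
  y1, y2, y3 ≥ 0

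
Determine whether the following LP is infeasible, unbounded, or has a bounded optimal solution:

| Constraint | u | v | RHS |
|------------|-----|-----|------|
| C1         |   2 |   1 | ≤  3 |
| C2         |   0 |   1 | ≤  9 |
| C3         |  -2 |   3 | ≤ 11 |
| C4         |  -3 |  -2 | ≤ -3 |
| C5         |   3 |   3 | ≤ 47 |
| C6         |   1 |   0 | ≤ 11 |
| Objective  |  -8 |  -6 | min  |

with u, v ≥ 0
The point (0, 3) satisfies every constraint, so the LP is feasible; the constraints give u ≤ 11 and v ≤ 9, which with u, v ≥ 0 keep the feasible region inside a bounded box. A feasible, bounded LP attains a finite optimum at a vertex.

Feasible with finite optimum z* = -18 at (0, 3).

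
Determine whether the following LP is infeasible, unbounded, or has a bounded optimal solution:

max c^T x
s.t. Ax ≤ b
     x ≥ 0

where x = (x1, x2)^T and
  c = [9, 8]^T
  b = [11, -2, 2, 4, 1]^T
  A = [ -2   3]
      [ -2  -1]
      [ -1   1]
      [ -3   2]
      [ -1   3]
Feasible point: (1, 0) satisfies every constraint, so the LP is feasible.
Direction d = (1, 0): for each constraint row a, a·d ≤ 0 —
  (-2)(1) + (3)(0) = -2 ≤ 0
  (-2)(1) + (-1)(0) = -2 ≤ 0
  (-1)(1) + (1)(0) = -1 ≤ 0
  (-3)(1) + (2)(0) = -3 ≤ 0
  (-1)(1) + (3)(0) = -1 ≤ 0
and d ≥ 0, so (1, 0) + t·d stays feasible for every t ≥ 0. Along this ray z = 9x1 + 8x2 changes by 9 per unit t, so z → +∞.

Unbounded — the objective can increase without bound over the feasible region.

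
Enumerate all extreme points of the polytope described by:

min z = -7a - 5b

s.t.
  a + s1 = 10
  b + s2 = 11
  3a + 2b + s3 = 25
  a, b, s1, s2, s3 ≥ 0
Each vertex is the intersection of two constraint boundaries that also satisfies all remaining constraints:
  a = 0 and b = 0 → (0, 0)
  3a + 2b = 25 and b = 0 → (8.333, 0)
  b = 11 and 3a + 2b = 25 → (1, 11)
  b = 11 and a = 0 → (0, 11)

Vertices: (0, 0), (8.333, 0), (1, 11), (0, 11)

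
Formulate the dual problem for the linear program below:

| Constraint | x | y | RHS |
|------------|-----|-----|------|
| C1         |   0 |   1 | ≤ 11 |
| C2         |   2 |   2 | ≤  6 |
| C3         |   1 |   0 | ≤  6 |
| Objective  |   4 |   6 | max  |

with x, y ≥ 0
Minimize: z = 11y1 + 6y2 + 6y3

Subject to:
  C1: -2y2 - y3 ≤ -4
  C2: -y1 - 2y2 ≤ -6
  y1, y2, y3 ≥ 0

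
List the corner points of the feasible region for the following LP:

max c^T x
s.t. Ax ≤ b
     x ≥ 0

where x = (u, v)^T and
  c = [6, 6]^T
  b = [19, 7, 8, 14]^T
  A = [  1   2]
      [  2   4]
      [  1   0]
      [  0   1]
Each vertex is the intersection of two constraint boundaries that also satisfies all remaining constraints:
  u = 0 and v = 0 → (0, 0)
  2u + 4v = 7 and v = 0 → (3.5, 0)
  2u + 4v = 7 and u = 0 → (0, 1.75)

Vertices: (0, 0), (3.5, 0), (0, 1.75)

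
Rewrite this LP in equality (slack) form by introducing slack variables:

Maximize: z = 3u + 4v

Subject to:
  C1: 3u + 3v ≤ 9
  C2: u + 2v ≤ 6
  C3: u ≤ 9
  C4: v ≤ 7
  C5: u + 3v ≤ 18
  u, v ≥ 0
max z = 3u + 4v

s.t.
  3u + 3v + s1 = 9
  u + 2v + s2 = 6
  u + s3 = 9
  v + s4 = 7
  u + 3v + s5 = 18
  u, v, s1, s2, s3, s4, s5 ≥ 0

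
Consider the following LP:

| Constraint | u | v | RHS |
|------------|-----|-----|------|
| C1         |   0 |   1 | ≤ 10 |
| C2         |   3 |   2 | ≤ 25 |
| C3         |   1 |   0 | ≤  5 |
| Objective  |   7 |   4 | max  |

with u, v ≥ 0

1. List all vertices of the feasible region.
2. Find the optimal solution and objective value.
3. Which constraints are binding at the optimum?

1. (0, 0), (5, 0), (5, 5), (1.667, 10), (0, 10)
2. u = 5, v = 5, z = 55
3. C2, C3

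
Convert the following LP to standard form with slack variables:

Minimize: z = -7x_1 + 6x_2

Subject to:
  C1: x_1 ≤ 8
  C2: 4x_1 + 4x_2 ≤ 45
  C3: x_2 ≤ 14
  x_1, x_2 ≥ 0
min z = -7x_1 + 6x_2

s.t.
  x_1 + s1 = 8
  4x_1 + 4x_2 + s2 = 45
  x_2 + s3 = 14
  x_1, x_2, s1, s2, s3 ≥ 0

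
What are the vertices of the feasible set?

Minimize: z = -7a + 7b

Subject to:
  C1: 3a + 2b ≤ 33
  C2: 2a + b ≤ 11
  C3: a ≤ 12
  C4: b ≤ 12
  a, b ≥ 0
Each vertex is the intersection of two constraint boundaries that also satisfies all remaining constraints:
  a = 0 and b = 0 → (0, 0)
  2a + b = 11 and b = 0 → (5.5, 0)
  2a + b = 11 and a = 0 → (0, 11)

Vertices: (0, 0), (5.5, 0), (0, 11)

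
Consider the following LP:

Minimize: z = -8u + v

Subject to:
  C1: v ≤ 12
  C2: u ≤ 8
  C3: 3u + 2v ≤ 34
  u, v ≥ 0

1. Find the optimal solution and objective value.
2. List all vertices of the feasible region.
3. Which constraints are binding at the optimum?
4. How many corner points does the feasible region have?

1. u = 8, v = 0, z = -64
2. (0, 0), (8, 0), (8, 5), (3.333, 12), (0, 12)
3. C2, v ≥ 0
4. 5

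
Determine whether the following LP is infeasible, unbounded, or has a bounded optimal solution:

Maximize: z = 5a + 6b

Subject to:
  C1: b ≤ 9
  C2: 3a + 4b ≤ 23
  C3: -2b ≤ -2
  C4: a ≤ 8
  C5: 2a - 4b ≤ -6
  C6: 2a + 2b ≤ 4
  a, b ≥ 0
The point (0, 2) satisfies every constraint, so the LP is feasible; the constraints give a ≤ 8 and b ≤ 9, which with a, b ≥ 0 keep the feasible region inside a bounded box. A feasible, bounded LP attains a finite optimum at a vertex.

Evaluating z = 5a + 6b at each vertex:
  (0, 1.5): z = 9
  (0.3333, 1.667): z = 11.67
  (0, 2): z = 12

Feasible with finite optimum z* = 12 at (0, 2).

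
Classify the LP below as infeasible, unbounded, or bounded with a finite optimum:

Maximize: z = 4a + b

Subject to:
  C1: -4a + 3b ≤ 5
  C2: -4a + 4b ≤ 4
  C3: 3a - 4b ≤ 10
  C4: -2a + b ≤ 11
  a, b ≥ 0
Feasible point: (0, 0) satisfies every constraint, so the LP is feasible.
Direction d = (1, 1): for each constraint row a, a·d ≤ 0 —
  (-4)(1) + (3)(1) = -1 ≤ 0
  (-4)(1) + (4)(1) = 0 ≤ 0
  (3)(1) + (-4)(1) = -1 ≤ 0
  (-2)(1) + (1)(1) = -1 ≤ 0
and d ≥ 0, so (0, 0) + t·d stays feasible for every t ≥ 0. Along this ray z = 4a + b changes by 5 per unit t, so z → +∞.

The LP is unbounded; z can be made arbitrarily large.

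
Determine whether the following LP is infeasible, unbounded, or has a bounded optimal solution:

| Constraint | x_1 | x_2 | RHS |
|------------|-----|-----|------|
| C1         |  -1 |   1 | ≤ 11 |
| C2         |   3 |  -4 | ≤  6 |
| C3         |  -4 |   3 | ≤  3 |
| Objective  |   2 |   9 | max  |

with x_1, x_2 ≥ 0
Feasible point: (0, 0) satisfies every constraint, so the LP is feasible.
Direction d = (1, 1): for each constraint row a, a·d ≤ 0 —
  (-1)(1) + (1)(1) = 0 ≤ 0
  (3)(1) + (-4)(1) = -1 ≤ 0
  (-4)(1) + (3)(1) = -1 ≤ 0
and d ≥ 0, so (0, 0) + t·d stays feasible for every t ≥ 0. Along this ray z = 2x_1 + 9x_2 changes by 11 per unit t, so z → +∞.

Unbounded — the objective can increase without bound over the feasible region.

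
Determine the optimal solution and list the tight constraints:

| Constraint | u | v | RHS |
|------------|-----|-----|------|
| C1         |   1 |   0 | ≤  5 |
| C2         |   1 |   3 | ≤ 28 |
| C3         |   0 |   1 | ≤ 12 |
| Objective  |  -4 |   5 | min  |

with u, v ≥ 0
Optimal: u = 5, v = 0
Slack at optimum:
  C1: slack = 0 (binding)
  C2: slack = 23
  C3: slack = 12
  u ≥ 0: u = 5
  v ≥ 0: v = 0 (binding)
Binding constraints: C1, v ≥ 0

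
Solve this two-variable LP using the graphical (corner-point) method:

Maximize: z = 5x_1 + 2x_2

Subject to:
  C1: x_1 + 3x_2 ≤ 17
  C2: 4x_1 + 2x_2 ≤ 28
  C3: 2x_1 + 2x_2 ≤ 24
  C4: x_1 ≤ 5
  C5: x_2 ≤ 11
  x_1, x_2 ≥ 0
x_1 = 5, x_2 = 4, z = 33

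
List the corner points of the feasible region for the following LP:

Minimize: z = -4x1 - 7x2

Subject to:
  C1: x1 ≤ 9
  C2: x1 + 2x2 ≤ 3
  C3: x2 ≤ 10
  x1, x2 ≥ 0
Each vertex is the intersection of two constraint boundaries that also satisfies all remaining constraints:
  x1 = 0 and x2 = 0 → (0, 0)
  x1 + 2x2 = 3 and x2 = 0 → (3, 0)
  x1 + 2x2 = 3 and x1 = 0 → (0, 1.5)

Vertices: (0, 0), (3, 0), (0, 1.5)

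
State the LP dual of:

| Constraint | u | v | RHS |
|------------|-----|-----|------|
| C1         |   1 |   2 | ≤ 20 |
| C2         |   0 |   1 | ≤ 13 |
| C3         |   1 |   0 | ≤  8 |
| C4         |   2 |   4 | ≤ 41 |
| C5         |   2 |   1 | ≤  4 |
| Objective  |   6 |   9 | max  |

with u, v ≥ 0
Minimize: z = 20y1 + 13y2 + 8y3 + 41y4 + 4y5

Subject to:
  C1: -y1 - y3 - 2y4 - 2y5 ≤ -6
  C2: -2y1 - y2 - 4y4 - y5 ≤ -9
  y1, y2, y3, y4, y5 ≥ 0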